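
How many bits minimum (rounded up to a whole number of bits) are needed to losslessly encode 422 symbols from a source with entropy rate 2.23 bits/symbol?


Minimum bits >= n * H = 422 * 2.23 = 941.06, rounded up to a whole number of bits = 942

942 bits


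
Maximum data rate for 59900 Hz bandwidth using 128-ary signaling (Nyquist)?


Rate = 2 * B * log2(M) = 2 * 59900 * 7.0 = 838600.0

838600.0 bps


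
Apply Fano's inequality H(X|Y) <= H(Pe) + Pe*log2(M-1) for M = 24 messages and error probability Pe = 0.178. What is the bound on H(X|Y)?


H(Pe) = -Pe*log2(Pe) - (1-Pe)*log2(1-Pe) = -0.178*log2(0.178) - 0.822*log2(0.822) = 0.443229 + 0.232453 = 0.6757. Pe*log2(M-1) = 0.178*log2(23) = 0.805194. Bound = H(Pe) + Pe*log2(M-1) = 0.443229 + 0.232453 + 0.805194 = 1.4809

1.4809 bits


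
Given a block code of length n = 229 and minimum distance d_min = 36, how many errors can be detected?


Detection capability = d_min - 1 = 36 - 1 = 35

35 errors


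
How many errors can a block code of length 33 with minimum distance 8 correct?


Correction capability = floor((d-1)/2) = floor((8-1)/2) = 3

3 errors


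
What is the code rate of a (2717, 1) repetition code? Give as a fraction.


Rate = k/n = 1/2717

1/2717


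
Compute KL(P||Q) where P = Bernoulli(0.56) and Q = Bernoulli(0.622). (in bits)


KL = p*log2(p/q) + (1-p)*log2((1-p)/(1-q)) = 0.56*log2(0.56/0.622) + 0.44*log2(0.44/0.378) = 0.0116

0.0116 bits


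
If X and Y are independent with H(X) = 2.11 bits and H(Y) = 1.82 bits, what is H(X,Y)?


For independent variables, H(X,Y) = H(X) + H(Y) = 2.11 + 1.82 = 3.93

3.93 bits


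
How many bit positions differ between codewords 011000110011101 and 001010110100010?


Count differing positions: . ^ . . ^ . . . . ^ ^ ^ ^ ^ ^ = 8 differences

8


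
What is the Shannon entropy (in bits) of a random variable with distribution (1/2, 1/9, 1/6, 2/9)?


H = -sum(p_i * log2(p_i)). Terms: -(1/2)*log2(1/2) = 0.500000; -(1/9)*log2(1/9) = 0.352214; -(1/6)*log2(1/6) = 0.430827; -(2/9)*log2(2/9) = 0.482206. H = 0.500000 + 0.352214 + 0.430827 + 0.482206 = 1.7652

1.7652 bits


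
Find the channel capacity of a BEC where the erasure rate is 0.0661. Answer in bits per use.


C = 1 - epsilon = 1 - 0.0661 = 0.9339

0.9339 bits


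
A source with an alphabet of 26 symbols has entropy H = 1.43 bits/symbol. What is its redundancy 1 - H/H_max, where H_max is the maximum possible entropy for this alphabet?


H_max = log2(K) = log2(26) = 4.7004 bits/symbol. Redundancy = 1 - H/H_max = 1 - 1.43/4.7004 = 1 - 0.3042 = 0.6958

0.6958


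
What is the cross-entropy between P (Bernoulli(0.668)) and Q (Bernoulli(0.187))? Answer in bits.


H(P,Q) = -p*log2(q) - (1-p)*log2(1-q). -0.668*log2(0.187) = 1.615818; -0.332*log2(0.813) = 0.099159. H(P,Q) = 1.615818 + 0.099159 = 1.715

1.715 bits


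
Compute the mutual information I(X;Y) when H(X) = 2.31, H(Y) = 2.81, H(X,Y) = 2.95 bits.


I(X;Y) = H(X) + H(Y) - H(X,Y) = 2.31 + 2.81 - 2.95 = 2.17

2.17 bits


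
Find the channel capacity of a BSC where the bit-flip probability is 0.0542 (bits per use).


H(p) = -p*log2(p) - (1-p)*log2(1-p) = -0.0542*log2(0.0542) - 0.9458*log2(0.9458) = 0.227942 + 0.076036 = 0.304. C = 1 - H(p) = 1 - 0.304 = 0.696

0.696 bits


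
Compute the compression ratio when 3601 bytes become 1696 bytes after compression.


Ratio = original / compressed = 3601 / 1696 = 2.1232

2.1232


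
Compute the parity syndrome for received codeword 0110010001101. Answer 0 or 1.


Syndrome = XOR of all bits = 0 XOR 1 XOR 1 XOR 0 XOR 0 XOR 1 XOR 0 XOR 0 XOR 0 XOR 1 XOR 1 XOR 0 XOR 1 = 0

0


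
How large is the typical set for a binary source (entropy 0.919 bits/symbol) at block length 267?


log2|A_typical| = nH = 267 * 0.919 = 245.373, so |A_typical| ~ 2^245.373 = 7.322e+73

7.322e+73


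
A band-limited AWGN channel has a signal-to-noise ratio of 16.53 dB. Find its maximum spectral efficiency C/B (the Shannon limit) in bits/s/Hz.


SNR_linear = 10^(16.53/10) = 44.978; C/B = log2(1 + SNR_linear) = log2(1 + 44.978) = 5.5229

5.5229 bits/s/Hz


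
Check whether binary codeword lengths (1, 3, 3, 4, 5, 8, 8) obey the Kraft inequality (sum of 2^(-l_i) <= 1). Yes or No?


Kraft sum = sum(2^(-l_i)) = 0.8516, need <= 1. Result: satisfied (a binary prefix-free code with these lengths exists)

Yes


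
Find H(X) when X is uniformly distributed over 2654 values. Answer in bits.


H = log2(n) = log2(2654) = 11.374

11.374 bits


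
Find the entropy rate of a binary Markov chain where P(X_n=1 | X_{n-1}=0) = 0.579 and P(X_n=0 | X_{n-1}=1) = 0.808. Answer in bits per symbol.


Stationary distribution: pi_0 = p10/(p01+p10) = 0.5826, pi_1 = 0.4174. Entropy rate H' = pi_0*H(p01) + pi_1*H(p10) = 0.5826*0.9819 + 0.4174*0.7056 = 0.8666

0.8666 bits/symbol


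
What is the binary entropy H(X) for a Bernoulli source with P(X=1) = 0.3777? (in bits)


H = -p*log2(p) - (1-p)*log2(1-p). -0.3777*log2(0.3777) = 0.530550; -0.6223*log2(0.6223) = 0.425851. H = 0.530550 + 0.425851 = 0.9564

0.9564 bits


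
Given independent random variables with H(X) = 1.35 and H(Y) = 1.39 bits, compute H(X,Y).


For independent variables, H(X,Y) = H(X) + H(Y) = 1.35 + 1.39 = 2.74

2.74 bits


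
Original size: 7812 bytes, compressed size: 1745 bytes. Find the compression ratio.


Ratio = original / compressed = 7812 / 1745 = 4.4768

4.4768


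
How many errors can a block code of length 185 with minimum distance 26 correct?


Correction capability = floor((d-1)/2) = floor((26-1)/2) = 12

12 errors


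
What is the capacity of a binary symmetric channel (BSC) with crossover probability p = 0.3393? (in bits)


H(p) = -p*log2(p) - (1-p)*log2(1-p) = -0.3393*log2(0.3393) - 0.6607*log2(0.6607) = 0.529093 + 0.395054 = 0.9241. C = 1 - H(p) = 1 - 0.9241 = 0.0759

0.0759 bits


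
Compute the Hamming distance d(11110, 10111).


Count differing positions: . ^ . . ^ = 2 differences

2


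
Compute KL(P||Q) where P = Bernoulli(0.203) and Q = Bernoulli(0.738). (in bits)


KL = p*log2(p/q) + (1-p)*log2((1-p)/(1-q)) = 0.203*log2(0.203/0.738) + 0.797*log2(0.797/0.262) = 0.9012

0.9012 bits


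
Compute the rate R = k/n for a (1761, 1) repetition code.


Rate = k/n = 1/1761

1/1761


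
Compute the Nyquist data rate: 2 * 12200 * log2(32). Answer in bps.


Rate = 2 * B * log2(M) = 2 * 12200 * 5.0 = 122000.0

122000.0 bps


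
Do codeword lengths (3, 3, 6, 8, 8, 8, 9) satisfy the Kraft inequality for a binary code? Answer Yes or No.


Kraft sum = sum(2^(-l_i)) = 0.2793, need <= 1. Result: satisfied (a binary prefix-free code with these lengths exists)

Yes


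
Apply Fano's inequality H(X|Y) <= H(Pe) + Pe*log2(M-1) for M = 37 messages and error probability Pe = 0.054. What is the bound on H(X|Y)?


H(Pe) = -Pe*log2(Pe) - (1-Pe)*log2(1-Pe) = -0.054*log2(0.054) - 0.946*log2(0.946) = 0.227388 + 0.075763 = 0.3032. Pe*log2(M-1) = 0.054*log2(36) = 0.279176. Bound = H(Pe) + Pe*log2(M-1) = 0.227388 + 0.075763 + 0.279176 = 0.5823

0.5823 bits


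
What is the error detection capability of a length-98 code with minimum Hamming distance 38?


Detection capability = d_min - 1 = 38 - 1 = 37

37 errors


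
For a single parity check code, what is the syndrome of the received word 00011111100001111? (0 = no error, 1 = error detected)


Syndrome = XOR of all bits = 0 XOR 0 XOR 0 XOR 1 XOR 1 XOR 1 XOR 1 XOR 1 XOR 1 XOR 0 XOR 0 XOR 0 XOR 0 XOR 1 XOR 1 XOR 1 XOR 1 = 0

0


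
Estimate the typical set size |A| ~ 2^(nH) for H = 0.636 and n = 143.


log2|A_typical| = nH = 143 * 0.636 = 90.948, so |A_typical| ~ 2^90.948 = 2.388e+27

2.388e+27


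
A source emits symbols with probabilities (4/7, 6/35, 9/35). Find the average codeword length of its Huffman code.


Huffman construction (repeatedly merge the two least-probable nodes; each merge adds 1 bit to every symbol beneath it): 6/35 + 9/35 = 3/7; 3/7 + 4/7 = 1. Resulting codeword lengths (in the order the probabilities were given): (1, 2, 2). L_avg = sum(p_i * l_i) = 4/7*1 + 6/35*2 + 9/35*2 = 10/7 = 1.4286

1.4286 bits


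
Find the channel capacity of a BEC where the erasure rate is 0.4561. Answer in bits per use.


C = 1 - epsilon = 1 - 0.4561 = 0.5439

0.5439 bits


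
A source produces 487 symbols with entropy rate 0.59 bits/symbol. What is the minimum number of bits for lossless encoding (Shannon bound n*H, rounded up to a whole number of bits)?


Minimum bits >= n * H = 487 * 0.59 = 287.33, rounded up to a whole number of bits = 288

288 bits


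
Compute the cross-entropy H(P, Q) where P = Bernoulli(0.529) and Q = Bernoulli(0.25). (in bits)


H(P,Q) = -p*log2(q) - (1-p)*log2(1-q). -0.529*log2(0.25) = 1.058000; -0.471*log2(0.75) = 0.195483. H(P,Q) = 1.058000 + 0.195483 = 1.2535

1.2535 bits


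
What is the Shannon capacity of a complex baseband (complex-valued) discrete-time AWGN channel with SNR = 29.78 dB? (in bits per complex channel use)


SNR_linear = 10^(29.78/10) = 950.6048; C = log2(1 + SNR_linear) = log2(1 + 950.6048) = 9.8942

9.8942 bits/channel use


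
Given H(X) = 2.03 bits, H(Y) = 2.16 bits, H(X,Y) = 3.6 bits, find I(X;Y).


I(X;Y) = H(X) + H(Y) - H(X,Y) = 2.03 + 2.16 - 3.6 = 0.59

0.59 bits


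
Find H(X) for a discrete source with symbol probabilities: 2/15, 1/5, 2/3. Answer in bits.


H = -sum(p_i * log2(p_i)). Terms: -(2/15)*log2(2/15) = 0.387585; -(1/5)*log2(1/5) = 0.464386; -(2/3)*log2(2/3) = 0.389975. H = 0.387585 + 0.464386 + 0.389975 = 1.2419

1.2419 bits


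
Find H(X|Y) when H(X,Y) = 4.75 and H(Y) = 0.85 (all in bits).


H(X|Y) = H(X,Y) - H(Y) = 4.75 - 0.85 = 3.9

3.9 bits


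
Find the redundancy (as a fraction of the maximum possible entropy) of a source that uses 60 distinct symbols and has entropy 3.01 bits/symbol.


H_max = log2(K) = log2(60) = 5.9069 bits/symbol. Redundancy = 1 - H/H_max = 1 - 3.01/5.9069 = 1 - 0.5096 = 0.4904

0.4904


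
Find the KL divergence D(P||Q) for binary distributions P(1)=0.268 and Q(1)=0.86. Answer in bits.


KL = p*log2(p/q) + (1-p)*log2((1-p)/(1-q)) = 0.268*log2(0.268/0.86) + 0.732*log2(0.732/0.14) = 1.2961

1.2961 bits


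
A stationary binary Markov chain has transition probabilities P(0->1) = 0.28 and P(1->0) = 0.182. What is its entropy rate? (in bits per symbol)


Stationary distribution: pi_0 = p10/(p01+p10) = 0.3939, pi_1 = 0.6061. Entropy rate H' = pi_0*H(p01) + pi_1*H(p10) = 0.3939*0.8555 + 0.6061*0.6844 = 0.7518

0.7518 bits/symbol


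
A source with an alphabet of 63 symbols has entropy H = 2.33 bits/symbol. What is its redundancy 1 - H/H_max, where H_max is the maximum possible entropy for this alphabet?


H_max = log2(K) = log2(63) = 5.9773 bits/symbol. Redundancy = 1 - H/H_max = 1 - 2.33/5.9773 = 1 - 0.3898 = 0.6102

0.6102


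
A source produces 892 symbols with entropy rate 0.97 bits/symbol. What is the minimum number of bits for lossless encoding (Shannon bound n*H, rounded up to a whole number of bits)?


Minimum bits >= n * H = 892 * 0.97 = 865.24, rounded up to a whole number of bits = 866

866 bits


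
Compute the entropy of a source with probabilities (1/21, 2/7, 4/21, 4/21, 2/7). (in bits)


H = -sum(p_i * log2(p_i)). Terms: -(1/21)*log2(1/21) = 0.209158; -(2/7)*log2(2/7) = 0.516387; -(4/21)*log2(4/21) = 0.455680; -(4/21)*log2(4/21) = 0.455680; -(2/7)*log2(2/7) = 0.516387. H = 0.209158 + 0.516387 + 0.455680 + 0.455680 + 0.516387 = 2.1533

2.1533 bits


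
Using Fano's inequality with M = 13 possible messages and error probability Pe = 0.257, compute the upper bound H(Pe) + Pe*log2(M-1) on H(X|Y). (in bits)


H(Pe) = -Pe*log2(Pe) - (1-Pe)*log2(1-Pe) = -0.257*log2(0.257) - 0.743*log2(0.743) = 0.503761 + 0.318424 = 0.8222. Pe*log2(M-1) = 0.257*log2(12) = 0.921335. Bound = H(Pe) + Pe*log2(M-1) = 0.503761 + 0.318424 + 0.921335 = 1.7435

1.7435 bits


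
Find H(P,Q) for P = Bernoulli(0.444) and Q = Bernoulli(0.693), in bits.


H(P,Q) = -p*log2(q) - (1-p)*log2(1-q). -0.444*log2(0.693) = 0.234908; -0.556*log2(0.307) = 0.947251. H(P,Q) = 0.234908 + 0.947251 = 1.1822

1.1822 bits


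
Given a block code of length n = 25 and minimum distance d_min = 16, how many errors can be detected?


Detection capability = d_min - 1 = 16 - 1 = 15

15 errors


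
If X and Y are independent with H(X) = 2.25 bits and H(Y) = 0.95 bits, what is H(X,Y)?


For independent variables, H(X,Y) = H(X) + H(Y) = 2.25 + 0.95 = 3.2

3.2 bits


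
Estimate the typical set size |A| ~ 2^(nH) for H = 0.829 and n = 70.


log2|A_typical| = nH = 70 * 0.829 = 58.03, so |A_typical| ~ 2^58.03 = 2.943e+17

2.943e+17


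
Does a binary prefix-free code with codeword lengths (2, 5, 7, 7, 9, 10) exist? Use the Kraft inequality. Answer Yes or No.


Kraft sum = sum(2^(-l_i)) = 0.2998, need <= 1. Result: satisfied (a binary prefix-free code with these lengths exists)

Yes


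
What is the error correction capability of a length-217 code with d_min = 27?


Correction capability = floor((d-1)/2) = floor((27-1)/2) = 13

13 errors


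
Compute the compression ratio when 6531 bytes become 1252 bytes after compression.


Ratio = original / compressed = 6531 / 1252 = 5.2165

5.2165


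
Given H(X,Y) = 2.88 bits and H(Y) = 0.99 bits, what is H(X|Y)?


H(X|Y) = H(X,Y) - H(Y) = 2.88 - 0.99 = 1.89

1.89 bits


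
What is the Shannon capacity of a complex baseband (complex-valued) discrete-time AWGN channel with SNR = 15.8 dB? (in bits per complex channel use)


SNR_linear = 10^(15.8/10) = 38.0189; C = log2(1 + SNR_linear) = log2(1 + 38.0189) = 5.2861

5.2861 bits/channel use


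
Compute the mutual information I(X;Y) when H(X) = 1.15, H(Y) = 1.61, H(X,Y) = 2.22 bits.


I(X;Y) = H(X) + H(Y) - H(X,Y) = 1.15 + 1.61 - 2.22 = 0.54

0.54 bits


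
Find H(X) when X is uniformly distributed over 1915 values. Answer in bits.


H = log2(n) = log2(1915) = 10.9031

10.9031 bits


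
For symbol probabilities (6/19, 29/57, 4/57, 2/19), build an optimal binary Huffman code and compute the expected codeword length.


Huffman construction (repeatedly merge the two least-probable nodes; each merge adds 1 bit to every symbol beneath it): 4/57 + 2/19 = 10/57; 10/57 + 6/19 = 28/57; 28/57 + 29/57 = 1. Resulting codeword lengths (in the order the probabilities were given): (2, 1, 3, 3). L_avg = sum(p_i * l_i) = 6/19*2 + 29/57*1 + 4/57*3 + 2/19*3 = 5/3 = 1.6667

1.6667 bits


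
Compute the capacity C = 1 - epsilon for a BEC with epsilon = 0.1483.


C = 1 - epsilon = 1 - 0.1483 = 0.8517

0.8517 bits


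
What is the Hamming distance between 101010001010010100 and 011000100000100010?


Count differing positions: ^ ^ . . ^ . ^ . ^ . ^ . ^ ^ . ^ ^ . = 10 differences

10


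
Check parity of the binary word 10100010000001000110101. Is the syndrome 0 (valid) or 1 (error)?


Syndrome = XOR of all bits = 1 XOR 0 XOR 1 XOR 0 XOR 0 XOR 0 XOR 1 XOR 0 XOR 0 XOR 0 XOR 0 XOR 0 XOR 0 XOR 1 XOR 0 XOR 0 XOR 0 XOR 1 XOR 1 XOR 0 XOR 1 XOR 0 XOR 1 = 0

0


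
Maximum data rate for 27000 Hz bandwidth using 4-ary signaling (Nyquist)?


Rate = 2 * B * log2(M) = 2 * 27000 * 2.0 = 108000.0

108000.0 bps


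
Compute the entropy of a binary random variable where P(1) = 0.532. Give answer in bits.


H = -p*log2(p) - (1-p)*log2(1-p). -0.532*log2(0.532) = 0.484387; -0.468*log2(0.468) = 0.512656. H = 0.484387 + 0.512656 = 0.997

0.997 bits


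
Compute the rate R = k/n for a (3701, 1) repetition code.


Rate = k/n = 1/3701

1/3701


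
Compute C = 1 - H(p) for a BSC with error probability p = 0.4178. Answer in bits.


H(p) = -p*log2(p) - (1-p)*log2(1-p) = -0.4178*log2(0.4178) - 0.5822*log2(0.5822) = 0.526058 + 0.454357 = 0.9804. C = 1 - H(p) = 1 - 0.9804 = 0.0196

0.0196 bits


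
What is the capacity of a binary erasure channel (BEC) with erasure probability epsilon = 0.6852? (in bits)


C = 1 - epsilon = 1 - 0.6852 = 0.3148

0.3148 bits


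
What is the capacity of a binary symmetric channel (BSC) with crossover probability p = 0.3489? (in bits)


H(p) = -p*log2(p) - (1-p)*log2(1-p) = -0.3489*log2(0.3489) - 0.6511*log2(0.6511) = 0.530019 + 0.403063 = 0.9331. C = 1 - H(p) = 1 - 0.9331 = 0.0669

0.0669 bits


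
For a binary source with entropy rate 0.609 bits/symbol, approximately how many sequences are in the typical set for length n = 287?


log2|A_typical| = nH = 287 * 0.609 = 174.783, so |A_typical| ~ 2^174.783 = 4.120e+52

4.120e+52


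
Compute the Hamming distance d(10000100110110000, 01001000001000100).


Count differing positions: ^ ^ . . ^ ^ . . ^ ^ ^ ^ ^ . ^ . . = 10 differences

10


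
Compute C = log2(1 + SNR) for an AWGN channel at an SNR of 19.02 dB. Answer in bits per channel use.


SNR_linear = 10^(19.02/10) = 79.7995; C = log2(1 + SNR_linear) = log2(1 + 79.7995) = 6.3363

6.3363 bits/channel use


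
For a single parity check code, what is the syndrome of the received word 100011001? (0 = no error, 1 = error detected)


Syndrome = XOR of all bits = 1 XOR 0 XOR 0 XOR 0 XOR 1 XOR 1 XOR 0 XOR 0 XOR 1 = 0

0


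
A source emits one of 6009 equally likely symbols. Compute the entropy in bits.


H = log2(n) = log2(6009) = 12.5529

12.5529 bits


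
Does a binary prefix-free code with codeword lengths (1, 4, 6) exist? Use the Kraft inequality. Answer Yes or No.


Kraft sum = sum(2^(-l_i)) = 0.5781, need <= 1. Result: satisfied (a binary prefix-free code with these lengths exists)

Yes


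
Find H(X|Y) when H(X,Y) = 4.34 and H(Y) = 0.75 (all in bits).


H(X|Y) = H(X,Y) - H(Y) = 4.34 - 0.75 = 3.59

3.59 bits


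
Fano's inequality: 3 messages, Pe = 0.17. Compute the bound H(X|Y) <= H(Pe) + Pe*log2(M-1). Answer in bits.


H(Pe) = -Pe*log2(Pe) - (1-Pe)*log2(1-Pe) = -0.17*log2(0.17) - 0.83*log2(0.83) = 0.434587 + 0.223118 = 0.6577. Pe*log2(M-1) = 0.17*log2(2) = 0.170000. Bound = H(Pe) + Pe*log2(M-1) = 0.434587 + 0.223118 + 0.170000 = 0.8277

0.8277 bits


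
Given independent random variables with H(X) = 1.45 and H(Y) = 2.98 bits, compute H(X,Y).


For independent variables, H(X,Y) = H(X) + H(Y) = 1.45 + 2.98 = 4.43

4.43 bits


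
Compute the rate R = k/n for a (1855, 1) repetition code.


Rate = k/n = 1/1855

1/1855


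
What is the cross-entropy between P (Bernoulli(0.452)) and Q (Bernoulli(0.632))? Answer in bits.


H(P,Q) = -p*log2(q) - (1-p)*log2(1-q). -0.452*log2(0.632) = 0.299226; -0.548*log2(0.368) = 0.790338. H(P,Q) = 0.299226 + 0.790338 = 1.0896

1.0896 bits


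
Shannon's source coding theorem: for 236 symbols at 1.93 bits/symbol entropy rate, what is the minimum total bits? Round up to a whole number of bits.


Minimum bits >= n * H = 236 * 1.93 = 455.48, rounded up to a whole number of bits = 456

456 bits


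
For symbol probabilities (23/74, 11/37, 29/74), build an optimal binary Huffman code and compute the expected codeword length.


Huffman construction (repeatedly merge the two least-probable nodes; each merge adds 1 bit to every symbol beneath it): 11/37 + 23/74 = 45/74; 29/74 + 45/74 = 1. Resulting codeword lengths (in the order the probabilities were given): (2, 2, 1). L_avg = sum(p_i * l_i) = 23/74*2 + 11/37*2 + 29/74*1 = 119/74 = 1.6081

1.6081 bits


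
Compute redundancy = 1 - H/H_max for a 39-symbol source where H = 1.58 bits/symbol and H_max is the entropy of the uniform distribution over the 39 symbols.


H_max = log2(K) = log2(39) = 5.2854 bits/symbol. Redundancy = 1 - H/H_max = 1 - 1.58/5.2854 = 1 - 0.2989 = 0.7011

0.7011


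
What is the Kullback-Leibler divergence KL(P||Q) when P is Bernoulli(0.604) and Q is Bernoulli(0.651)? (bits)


KL = p*log2(p/q) + (1-p)*log2((1-p)/(1-q)) = 0.604*log2(0.604/0.651) + 0.396*log2(0.396/0.349) = 0.0069

0.0069 bits


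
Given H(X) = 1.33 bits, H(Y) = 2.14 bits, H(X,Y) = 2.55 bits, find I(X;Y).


I(X;Y) = H(X) + H(Y) - H(X,Y) = 1.33 + 2.14 - 2.55 = 0.92

0.92 bits


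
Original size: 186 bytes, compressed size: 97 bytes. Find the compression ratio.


Ratio = original / compressed = 186 / 97 = 1.9175

1.9175


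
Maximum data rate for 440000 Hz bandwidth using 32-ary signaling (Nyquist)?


Rate = 2 * B * log2(M) = 2 * 440000 * 5.0 = 4400000.0

4400000.0 bps


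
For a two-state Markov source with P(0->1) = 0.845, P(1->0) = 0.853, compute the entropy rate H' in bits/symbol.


Stationary distribution: pi_0 = p10/(p01+p10) = 0.5024, pi_1 = 0.4976. Entropy rate H' = pi_0*H(p01) + pi_1*H(p10) = 0.5024*0.6222 + 0.4976*0.6023 = 0.6123

0.6123 bits/symbol


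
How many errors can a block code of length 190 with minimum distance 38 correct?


Correction capability = floor((d-1)/2) = floor((38-1)/2) = 18

18 errors


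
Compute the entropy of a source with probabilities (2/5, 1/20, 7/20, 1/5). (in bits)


H = -sum(p_i * log2(p_i)). Terms: -(2/5)*log2(2/5) = 0.528771; -(1/20)*log2(1/20) = 0.216096; -(7/20)*log2(7/20) = 0.530101; -(1/5)*log2(1/5) = 0.464386. H = 0.528771 + 0.216096 + 0.530101 + 0.464386 = 1.7394

1.7394 bits


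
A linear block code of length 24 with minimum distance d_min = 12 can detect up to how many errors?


Detection capability = d_min - 1 = 12 - 1 = 11

11 errors


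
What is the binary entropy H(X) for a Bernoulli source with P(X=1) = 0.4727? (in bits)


H = -p*log2(p) - (1-p)*log2(1-p). -0.4727*log2(0.4727) = 0.510990; -0.5273*log2(0.5273) = 0.486858. H = 0.510990 + 0.486858 = 0.9978

0.9978 bits


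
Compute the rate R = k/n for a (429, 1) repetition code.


Rate = k/n = 1/429

1/429


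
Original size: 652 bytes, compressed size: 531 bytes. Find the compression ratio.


Ratio = original / compressed = 652 / 531 = 1.2279

1.2279


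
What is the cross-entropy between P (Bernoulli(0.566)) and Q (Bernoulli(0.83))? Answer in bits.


H(P,Q) = -p*log2(q) - (1-p)*log2(1-q). -0.566*log2(0.83) = 0.152150; -0.434*log2(0.17) = 1.109475. H(P,Q) = 0.152150 + 1.109475 = 1.2616

1.2616 bits


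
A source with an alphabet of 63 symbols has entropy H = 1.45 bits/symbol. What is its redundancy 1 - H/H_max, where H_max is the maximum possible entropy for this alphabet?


H_max = log2(K) = log2(63) = 5.9773 bits/symbol. Redundancy = 1 - H/H_max = 1 - 1.45/5.9773 = 1 - 0.2426 = 0.7574

0.7574


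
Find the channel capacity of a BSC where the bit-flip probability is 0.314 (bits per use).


H(p) = -p*log2(p) - (1-p)*log2(1-p) = -0.314*log2(0.314) - 0.686*log2(0.686) = 0.524745 + 0.372992 = 0.8977. C = 1 - H(p) = 1 - 0.8977 = 0.1023

0.1023 bits


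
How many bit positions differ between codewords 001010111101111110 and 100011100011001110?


Count differing positions: ^ . ^ . . ^ . ^ ^ ^ ^ . ^ ^ . . . . = 9 differences

9


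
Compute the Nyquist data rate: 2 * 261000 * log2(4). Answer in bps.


Rate = 2 * B * log2(M) = 2 * 261000 * 2.0 = 1044000.0

1044000.0 bps


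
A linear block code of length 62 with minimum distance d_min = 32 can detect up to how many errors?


Detection capability = d_min - 1 = 32 - 1 = 31

31 errors


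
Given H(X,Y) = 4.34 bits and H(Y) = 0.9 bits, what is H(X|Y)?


H(X|Y) = H(X,Y) - H(Y) = 4.34 - 0.9 = 3.44

3.44 bits


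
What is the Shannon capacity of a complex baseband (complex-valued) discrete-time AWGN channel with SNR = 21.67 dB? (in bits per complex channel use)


SNR_linear = 10^(21.67/10) = 146.8926; C = log2(1 + SNR_linear) = log2(1 + 146.8926) = 7.2084

7.2084 bits/channel use


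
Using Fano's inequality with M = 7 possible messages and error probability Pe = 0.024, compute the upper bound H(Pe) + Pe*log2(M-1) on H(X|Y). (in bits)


H(Pe) = -Pe*log2(Pe) - (1-Pe)*log2(1-Pe) = -0.024*log2(0.024) - 0.976*log2(0.976) = 0.129140 + 0.034206 = 0.1633. Pe*log2(M-1) = 0.024*log2(6) = 0.062039. Bound = H(Pe) + Pe*log2(M-1) = 0.129140 + 0.034206 + 0.062039 = 0.2254

0.2254 bits


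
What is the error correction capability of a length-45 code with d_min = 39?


Correction capability = floor((d-1)/2) = floor((39-1)/2) = 19

19 errors


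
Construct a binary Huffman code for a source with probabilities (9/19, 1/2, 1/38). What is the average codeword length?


Huffman construction (repeatedly merge the two least-probable nodes; each merge adds 1 bit to every symbol beneath it): 1/38 + 9/19 = 1/2; 1/2 + 1/2 = 1. Resulting codeword lengths (in the order the probabilities were given): (2, 1, 2). L_avg = sum(p_i * l_i) = 9/19*2 + 1/2*1 + 1/38*2 = 3/2 = 1.5

1.5 bits


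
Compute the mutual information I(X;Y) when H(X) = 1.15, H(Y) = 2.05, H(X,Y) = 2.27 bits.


I(X;Y) = H(X) + H(Y) - H(X,Y) = 1.15 + 2.05 - 2.27 = 0.93

0.93 bits


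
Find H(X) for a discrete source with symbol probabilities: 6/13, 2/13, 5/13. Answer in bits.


H = -sum(p_i * log2(p_i)). Terms: -(6/13)*log2(6/13) = 0.514836; -(2/13)*log2(2/13) = 0.415452; -(5/13)*log2(5/13) = 0.530197. H = 0.514836 + 0.415452 + 0.530197 = 1.4605

1.4605 bits


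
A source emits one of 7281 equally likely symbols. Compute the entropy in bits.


H = log2(n) = log2(7281) = 12.8299

12.8299 bits


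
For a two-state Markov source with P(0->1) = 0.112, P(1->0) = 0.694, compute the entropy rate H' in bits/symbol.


Stationary distribution: pi_0 = p10/(p01+p10) = 0.861, pi_1 = 0.139. Entropy rate H' = pi_0*H(p01) + pi_1*H(p10) = 0.861*0.5059 + 0.139*0.8885 = 0.5591

0.5591 bits/symbol


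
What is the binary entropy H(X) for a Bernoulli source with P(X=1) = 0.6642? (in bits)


H = -p*log2(p) - (1-p)*log2(1-p). -0.6642*log2(0.6642) = 0.392084; -0.3358*log2(0.3358) = 0.528659. H = 0.392084 + 0.528659 = 0.9207

0.9207 bits


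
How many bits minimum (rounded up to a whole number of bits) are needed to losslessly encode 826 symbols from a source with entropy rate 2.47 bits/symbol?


Minimum bits >= n * H = 826 * 2.47 = 2040.22, rounded up to a whole number of bits = 2041

2041 bits


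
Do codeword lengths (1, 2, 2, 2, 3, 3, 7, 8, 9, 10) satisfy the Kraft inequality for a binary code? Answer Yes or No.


Kraft sum = sum(2^(-l_i)) = 1.5146, need <= 1. Result: violated (a binary prefix-free code with these lengths cannot exist)

No


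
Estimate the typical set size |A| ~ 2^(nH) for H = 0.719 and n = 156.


log2|A_typical| = nH = 156 * 0.719 = 112.164, so |A_typical| ~ 2^112.164 = 5.817e+33

5.817e+33


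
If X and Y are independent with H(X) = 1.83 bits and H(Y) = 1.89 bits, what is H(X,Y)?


For independent variables, H(X,Y) = H(X) + H(Y) = 1.83 + 1.89 = 3.72

3.72 bits


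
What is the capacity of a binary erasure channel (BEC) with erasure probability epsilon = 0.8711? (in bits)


C = 1 - epsilon = 1 - 0.8711 = 0.1289

0.1289 bits


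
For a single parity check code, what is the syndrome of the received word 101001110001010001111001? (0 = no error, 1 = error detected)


Syndrome = XOR of all bits = 1 XOR 0 XOR 1 XOR 0 XOR 0 XOR 1 XOR 1 XOR 1 XOR 0 XOR 0 XOR 0 XOR 1 XOR 0 XOR 1 XOR 0 XOR 0 XOR 0 XOR 1 XOR 1 XOR 1 XOR 1 XOR 0 XOR 0 XOR 1 = 0

0


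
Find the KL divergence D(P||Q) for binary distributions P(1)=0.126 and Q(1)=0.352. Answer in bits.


KL = p*log2(p/q) + (1-p)*log2((1-p)/(1-q)) = 0.126*log2(0.126/0.352) + 0.874*log2(0.874/0.648) = 0.1905

0.1905 bits


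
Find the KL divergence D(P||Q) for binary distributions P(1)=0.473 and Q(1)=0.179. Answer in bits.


KL = p*log2(p/q) + (1-p)*log2((1-p)/(1-q)) = 0.473*log2(0.473/0.179) + 0.527*log2(0.527/0.821) = 0.326

0.326 bits


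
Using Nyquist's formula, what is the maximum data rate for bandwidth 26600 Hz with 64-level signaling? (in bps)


Rate = 2 * B * log2(M) = 2 * 26600 * 6.0 = 319200.0

319200.0 bps


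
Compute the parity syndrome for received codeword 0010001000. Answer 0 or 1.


Syndrome = XOR of all bits = 0 XOR 0 XOR 1 XOR 0 XOR 0 XOR 0 XOR 1 XOR 0 XOR 0 XOR 0 = 0

0


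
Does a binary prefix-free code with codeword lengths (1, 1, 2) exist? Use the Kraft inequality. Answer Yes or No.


Kraft sum = sum(2^(-l_i)) = 1.25, need <= 1. Result: violated (a binary prefix-free code with these lengths cannot exist)

No


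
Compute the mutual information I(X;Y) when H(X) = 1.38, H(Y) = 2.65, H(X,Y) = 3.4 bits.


I(X;Y) = H(X) + H(Y) - H(X,Y) = 1.38 + 2.65 - 3.4 = 0.63

0.63 bits


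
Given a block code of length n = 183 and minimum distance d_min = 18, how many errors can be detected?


Detection capability = d_min - 1 = 18 - 1 = 17

17 errors


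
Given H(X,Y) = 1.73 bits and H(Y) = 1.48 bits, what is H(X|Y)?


H(X|Y) = H(X,Y) - H(Y) = 1.73 - 1.48 = 0.25

0.25 bits


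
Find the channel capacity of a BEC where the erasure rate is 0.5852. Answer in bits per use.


C = 1 - epsilon = 1 - 0.5852 = 0.4148

0.4148 bits


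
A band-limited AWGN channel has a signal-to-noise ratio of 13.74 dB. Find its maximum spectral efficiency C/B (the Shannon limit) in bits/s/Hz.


SNR_linear = 10^(13.74/10) = 23.6592; C/B = log2(1 + SNR_linear) = log2(1 + 23.6592) = 4.6241

4.6241 bits/s/Hz


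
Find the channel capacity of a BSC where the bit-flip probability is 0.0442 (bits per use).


H(p) = -p*log2(p) - (1-p)*log2(1-p) = -0.0442*log2(0.0442) - 0.9558*log2(0.9558) = 0.198892 + 0.062337 = 0.2612. C = 1 - H(p) = 1 - 0.2612 = 0.7388

0.7388 bits


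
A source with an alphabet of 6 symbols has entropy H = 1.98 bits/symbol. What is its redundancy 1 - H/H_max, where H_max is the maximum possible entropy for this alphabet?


H_max = log2(K) = log2(6) = 2.585 bits/symbol. Redundancy = 1 - H/H_max = 1 - 1.98/2.585 = 1 - 0.766 = 0.234

0.234


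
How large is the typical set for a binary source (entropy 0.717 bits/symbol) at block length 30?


log2|A_typical| = nH = 30 * 0.717 = 21.51, so |A_typical| ~ 2^21.51 = 2.986e+06

2.986e+06


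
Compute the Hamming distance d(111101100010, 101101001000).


Count differing positions: . ^ . . . . ^ . ^ . ^ . = 4 differences

4


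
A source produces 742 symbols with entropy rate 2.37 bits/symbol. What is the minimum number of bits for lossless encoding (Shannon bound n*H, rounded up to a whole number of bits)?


Minimum bits >= n * H = 742 * 2.37 = 1758.54, rounded up to a whole number of bits = 1759

1759 bits


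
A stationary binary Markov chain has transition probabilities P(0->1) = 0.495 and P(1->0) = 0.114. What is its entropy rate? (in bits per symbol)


Stationary distribution: pi_0 = p10/(p01+p10) = 0.1872, pi_1 = 0.8128. Entropy rate H' = pi_0*H(p01) + pi_1*H(p10) = 0.1872*0.9999 + 0.8128*0.5119 = 0.6032

0.6032 bits/symbol


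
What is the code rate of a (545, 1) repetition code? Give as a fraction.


Rate = k/n = 1/545

1/545


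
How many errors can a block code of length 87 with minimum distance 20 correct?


Correction capability = floor((d-1)/2) = floor((20-1)/2) = 9

9 errors


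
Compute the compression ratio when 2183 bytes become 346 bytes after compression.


Ratio = original / compressed = 2183 / 346 = 6.3092

6.3092


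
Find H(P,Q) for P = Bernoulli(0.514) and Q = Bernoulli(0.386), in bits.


H(P,Q) = -p*log2(q) - (1-p)*log2(1-q). -0.514*log2(0.386) = 0.705890; -0.486*log2(0.614) = 0.341993. H(P,Q) = 0.705890 + 0.341993 = 1.0479

1.0479 bits


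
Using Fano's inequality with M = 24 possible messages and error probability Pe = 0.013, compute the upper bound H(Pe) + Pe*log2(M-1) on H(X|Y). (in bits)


H(Pe) = -Pe*log2(Pe) - (1-Pe)*log2(1-Pe) = -0.013*log2(0.013) - 0.987*log2(0.987) = 0.081449 + 0.018633 = 0.1001. Pe*log2(M-1) = 0.013*log2(23) = 0.058806. Bound = H(Pe) + Pe*log2(M-1) = 0.081449 + 0.018633 + 0.058806 = 0.1589

0.1589 bits


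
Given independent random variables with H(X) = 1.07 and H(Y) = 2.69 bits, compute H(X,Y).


For independent variables, H(X,Y) = H(X) + H(Y) = 1.07 + 2.69 = 3.76

3.76 bits


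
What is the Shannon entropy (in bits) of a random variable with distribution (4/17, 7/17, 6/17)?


H = -sum(p_i * log2(p_i)). Terms: -(4/17)*log2(4/17) = 0.491168; -(7/17)*log2(7/17) = 0.527103; -(6/17)*log2(6/17) = 0.530294. H = 0.491168 + 0.527103 + 0.530294 = 1.5486

1.5486 bits


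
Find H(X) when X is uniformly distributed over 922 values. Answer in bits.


H = log2(n) = log2(922) = 9.8486

9.8486 bits


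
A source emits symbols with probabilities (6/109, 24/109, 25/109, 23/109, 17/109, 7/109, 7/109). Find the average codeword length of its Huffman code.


Huffman construction (repeatedly merge the two least-probable nodes; each merge adds 1 bit to every symbol beneath it): 6/109 + 7/109 = 13/109; 7/109 + 13/109 = 20/109; 17/109 + 20/109 = 37/109; 23/109 + 24/109 = 47/109; 25/109 + 37/109 = 62/109; 47/109 + 62/109 = 1. Resulting codeword lengths (in the order the probabilities were given): (5, 2, 2, 2, 3, 5, 4). L_avg = sum(p_i * l_i) = 6/109*5 + 24/109*2 + 25/109*2 + 23/109*2 + 17/109*3 + 7/109*5 + 7/109*4 = 288/109 = 2.6422

2.6422 bits


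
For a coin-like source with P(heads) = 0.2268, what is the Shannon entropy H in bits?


H = -p*log2(p) - (1-p)*log2(1-p). -0.2268*log2(0.2268) = 0.485467; -0.7732*log2(0.7732) = 0.286924. H = 0.485467 + 0.286924 = 0.7724

0.7724 bits


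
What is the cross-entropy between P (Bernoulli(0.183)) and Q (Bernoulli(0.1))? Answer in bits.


H(P,Q) = -p*log2(q) - (1-p)*log2(1-q). -0.183*log2(0.1) = 0.607913; -0.817*log2(0.9) = 0.124187. H(P,Q) = 0.607913 + 0.124187 = 0.7321

0.7321 bits


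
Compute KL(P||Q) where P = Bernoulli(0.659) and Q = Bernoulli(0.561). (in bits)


KL = p*log2(p/q) + (1-p)*log2((1-p)/(1-q)) = 0.659*log2(0.659/0.561) + 0.341*log2(0.341/0.439) = 0.0288

0.0288 bits


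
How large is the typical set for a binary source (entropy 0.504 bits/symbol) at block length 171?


log2|A_typical| = nH = 171 * 0.504 = 86.184, so |A_typical| ~ 2^86.184 = 8.790e+25

8.790e+25


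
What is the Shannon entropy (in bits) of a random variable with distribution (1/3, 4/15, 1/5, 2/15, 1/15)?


H = -sum(p_i * log2(p_i)). Terms: -(1/3)*log2(1/3) = 0.528321; -(4/15)*log2(4/15) = 0.508504; -(1/5)*log2(1/5) = 0.464386; -(2/15)*log2(2/15) = 0.387585; -(1/15)*log2(1/15) = 0.260459. H = 0.528321 + 0.508504 + 0.464386 + 0.387585 + 0.260459 = 2.1493

2.1493 bits


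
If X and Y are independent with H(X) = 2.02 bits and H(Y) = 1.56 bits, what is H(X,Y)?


For independent variables, H(X,Y) = H(X) + H(Y) = 2.02 + 1.56 = 3.58

3.58 bits


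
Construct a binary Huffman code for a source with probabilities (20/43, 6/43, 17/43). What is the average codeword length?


Huffman construction (repeatedly merge the two least-probable nodes; each merge adds 1 bit to every symbol beneath it): 6/43 + 17/43 = 23/43; 20/43 + 23/43 = 1. Resulting codeword lengths (in the order the probabilities were given): (1, 2, 2). L_avg = sum(p_i * l_i) = 20/43*1 + 6/43*2 + 17/43*2 = 66/43 = 1.5349

1.5349 bits


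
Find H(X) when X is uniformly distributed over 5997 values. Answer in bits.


H = log2(n) = log2(5997) = 12.55

12.55 bits


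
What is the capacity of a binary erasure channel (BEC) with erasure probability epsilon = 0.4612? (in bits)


C = 1 - epsilon = 1 - 0.4612 = 0.5388

0.5388 bits


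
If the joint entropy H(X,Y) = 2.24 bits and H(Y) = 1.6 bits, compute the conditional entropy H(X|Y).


H(X|Y) = H(X,Y) - H(Y) = 2.24 - 1.6 = 0.64

0.64 bits


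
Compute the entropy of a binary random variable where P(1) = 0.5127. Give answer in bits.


H = -p*log2(p) - (1-p)*log2(1-p). -0.5127*log2(0.5127) = 0.494147; -0.4873*log2(0.4873) = 0.505388. H = 0.494147 + 0.505388 = 0.9995

0.9995 bits


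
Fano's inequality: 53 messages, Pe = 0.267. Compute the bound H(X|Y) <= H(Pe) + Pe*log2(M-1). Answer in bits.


H(Pe) = -Pe*log2(Pe) - (1-Pe)*log2(1-Pe) = -0.267*log2(0.267) - 0.733*log2(0.733) = 0.508659 + 0.328468 = 0.8371. Pe*log2(M-1) = 0.267*log2(52) = 1.522017. Bound = H(Pe) + Pe*log2(M-1) = 0.508659 + 0.328468 + 1.522017 = 2.3591

2.3591 bits


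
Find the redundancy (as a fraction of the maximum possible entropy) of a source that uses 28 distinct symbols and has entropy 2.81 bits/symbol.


H_max = log2(K) = log2(28) = 4.8074 bits/symbol. Redundancy = 1 - H/H_max = 1 - 2.81/4.8074 = 1 - 0.5845 = 0.4155

0.4155


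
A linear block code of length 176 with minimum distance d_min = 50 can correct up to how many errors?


Correction capability = floor((d-1)/2) = floor((50-1)/2) = 24

24 errors


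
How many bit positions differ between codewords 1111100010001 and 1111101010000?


Count differing positions: . . . . . . ^ . . . . . ^ = 2 differences

2


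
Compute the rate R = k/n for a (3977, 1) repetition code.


Rate = k/n = 1/3977

1/3977


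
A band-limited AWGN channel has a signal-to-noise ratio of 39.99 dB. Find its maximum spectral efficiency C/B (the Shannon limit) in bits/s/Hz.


SNR_linear = 10^(39.99/10) = 9977.0006; C/B = log2(1 + SNR_linear) = log2(1 + 9977.0006) = 13.2845

13.2845 bits/s/Hz


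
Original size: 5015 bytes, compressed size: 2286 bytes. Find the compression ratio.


Ratio = original / compressed = 5015 / 2286 = 2.1938

2.1938


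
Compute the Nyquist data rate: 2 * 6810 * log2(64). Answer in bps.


Rate = 2 * B * log2(M) = 2 * 6810 * 6.0 = 81720.0

81720.0 bps


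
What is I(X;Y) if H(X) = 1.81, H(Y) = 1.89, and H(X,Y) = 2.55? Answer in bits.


I(X;Y) = H(X) + H(Y) - H(X,Y) = 1.81 + 1.89 - 2.55 = 1.15

1.15 bits


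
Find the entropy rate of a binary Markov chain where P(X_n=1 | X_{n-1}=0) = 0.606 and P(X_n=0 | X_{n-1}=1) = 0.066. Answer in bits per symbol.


Stationary distribution: pi_0 = p10/(p01+p10) = 0.0982, pi_1 = 0.9018. Entropy rate H' = pi_0*H(p01) + pi_1*H(p10) = 0.0982*0.9673 + 0.9018*0.3508 = 0.4114

0.4114 bits/symbol


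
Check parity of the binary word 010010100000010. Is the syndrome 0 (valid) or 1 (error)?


Syndrome = XOR of all bits = 0 XOR 1 XOR 0 XOR 0 XOR 1 XOR 0 XOR 1 XOR 0 XOR 0 XOR 0 XOR 0 XOR 0 XOR 0 XOR 1 XOR 0 = 0

0


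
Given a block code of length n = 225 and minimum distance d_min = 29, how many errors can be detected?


Detection capability = d_min - 1 = 29 - 1 = 28

28 errors


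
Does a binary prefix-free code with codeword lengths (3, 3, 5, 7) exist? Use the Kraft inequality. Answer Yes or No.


Kraft sum = sum(2^(-l_i)) = 0.2891, need <= 1. Result: satisfied (a binary prefix-free code with these lengths exists)

Yes


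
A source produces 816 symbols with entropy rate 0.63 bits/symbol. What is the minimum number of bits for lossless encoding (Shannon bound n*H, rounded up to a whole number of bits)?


Minimum bits >= n * H = 816 * 0.63 = 514.08, rounded up to a whole number of bits = 515

515 bits


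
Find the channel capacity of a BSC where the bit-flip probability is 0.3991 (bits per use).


H(p) = -p*log2(p) - (1-p)*log2(1-p) = -0.3991*log2(0.3991) - 0.6009*log2(0.6009) = 0.528878 + 0.441543 = 0.9704. C = 1 - H(p) = 1 - 0.9704 = 0.0296

0.0296 bits


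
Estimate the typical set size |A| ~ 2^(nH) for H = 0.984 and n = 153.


log2|A_typical| = nH = 153 * 0.984 = 150.552, so |A_typical| ~ 2^150.552 = 2.093e+45

2.093e+45


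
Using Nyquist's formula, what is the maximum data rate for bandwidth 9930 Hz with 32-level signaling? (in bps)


Rate = 2 * B * log2(M) = 2 * 9930 * 5.0 = 99300.0

99300.0 bps


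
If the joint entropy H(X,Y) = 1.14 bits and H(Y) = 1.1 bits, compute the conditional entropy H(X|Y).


H(X|Y) = H(X,Y) - H(Y) = 1.14 - 1.1 = 0.04

0.04 bits


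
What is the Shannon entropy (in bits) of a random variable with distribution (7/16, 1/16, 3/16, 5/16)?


H = -sum(p_i * log2(p_i)). Terms: -(7/16)*log2(7/16) = 0.521782; -(1/16)*log2(1/16) = 0.250000; -(3/16)*log2(3/16) = 0.452820; -(5/16)*log2(5/16) = 0.524397. H = 0.521782 + 0.250000 + 0.452820 + 0.524397 = 1.749

1.749 bits
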